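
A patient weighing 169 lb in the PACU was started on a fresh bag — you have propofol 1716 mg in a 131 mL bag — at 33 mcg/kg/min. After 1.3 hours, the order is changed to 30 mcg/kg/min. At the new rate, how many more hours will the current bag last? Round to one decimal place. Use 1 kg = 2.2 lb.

11.0 hours

Initial rate:
Weight = 169 lb ÷ 2.2 lb/kg = 76.81818 kg
Dose = 33 mcg/kg/min × 76.81818 kg = 2535 mcg/min
2535 mcg/min × 60 min/hr = 152100 mcg/hr
Concentration = 1716 mg ÷ 131 mL = 13.09924 mg/mL = 13099.24 mcg/mL
Rate = 152100 mcg/hr ÷ 13099.24 mcg/mL = 11.61136 mL/hr
Volume infused so far = 11.61136 mL/hr × 1.3 hr = 15.09477 mL
Volume remaining = 131 − 15.09477 = 115.9052 mL
New rate:
Dose = 30 mcg/kg/min × 76.81818 kg = 2304.545 mcg/min
2304.545 mcg/min × 60 min/hr = 138272.7 mcg/hr
Rate = 138272.7 mcg/hr ÷ 13099.24 mcg/mL = 10.55579 mL/hr
Time remaining = 115.9052 mL ÷ 10.55579 mL/hr = 10.98026 hr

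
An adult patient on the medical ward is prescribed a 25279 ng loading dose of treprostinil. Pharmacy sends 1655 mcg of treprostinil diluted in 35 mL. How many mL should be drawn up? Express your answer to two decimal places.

0.53 mL

Concentration = 1655 mcg ÷ 35 mL = 47.28571 mcg/mL = 47285.71 ng/mL
Volume = 25279 ng ÷ 47285.71 ng/mL = 0.5346012 mL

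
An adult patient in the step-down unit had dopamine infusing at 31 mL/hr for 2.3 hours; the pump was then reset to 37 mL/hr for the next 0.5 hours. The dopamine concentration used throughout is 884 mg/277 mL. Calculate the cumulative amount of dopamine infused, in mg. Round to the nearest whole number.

287 mg

Concentration = 884 mg ÷ 277 mL = 3.191336 mg/mL
Stage 1: 31 mL/hr × 2.3 hr = 71.3 mL → 71.3 mL × 3.191336 mg/mL = 227.5422 mg
Stage 2: 37 mL/hr × 0.5 hr = 18.5 mL → 18.5 mL × 3.191336 mg/mL = 59.03971 mg
Total = 227.5422 + 59.03971 = 286.5819 mg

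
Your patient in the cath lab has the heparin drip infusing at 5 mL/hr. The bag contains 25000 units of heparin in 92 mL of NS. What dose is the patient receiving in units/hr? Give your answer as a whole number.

1359 units/hr

Concentration = 25000 units ÷ 92 mL = 271.7391 units/mL
Drug rate = 5 mL/hr × 271.7391 units/mL = 1358.696 units/hr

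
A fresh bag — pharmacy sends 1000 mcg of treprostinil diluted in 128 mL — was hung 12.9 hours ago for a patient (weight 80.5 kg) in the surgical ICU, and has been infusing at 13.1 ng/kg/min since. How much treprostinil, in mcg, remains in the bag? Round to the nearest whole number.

Dose = 13.1 ng/kg/min × 80.5 kg = 1054.55 ng/min
1054.55 ng/min × 60 min/hr = 63273 ng/hr
Concentration = 1000 mcg ÷ 128 mL = 7.8125 mcg/mL = 7812.5 ng/mL
Rate = 63273 ng/hr ÷ 7812.5 ng/mL = 8.098944 mL/hr
Volume infused = 8.098944 mL/hr × 12.9 hr = 104.4764 mL
Volume remaining = 128 − 104.4764 = 23.52362 mL
Drug remaining = 23.52362 mL × 7812.5 ng/mL = 183778.3 ng = 183.7783 mcg

184 mcg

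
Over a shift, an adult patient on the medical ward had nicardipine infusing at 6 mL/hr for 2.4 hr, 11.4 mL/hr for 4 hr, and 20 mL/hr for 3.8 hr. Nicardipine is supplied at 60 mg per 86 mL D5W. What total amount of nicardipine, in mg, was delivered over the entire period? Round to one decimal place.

94.9 mg

Concentration = 60 mg ÷ 86 mL = 0.6976744 mg/mL
Stage 1: 6 mL/hr × 2.4 hr = 14.4 mL → 14.4 mL × 0.6976744 mg/mL = 10.04651 mg
Stage 2: 11.4 mL/hr × 4 hr = 45.6 mL → 45.6 mL × 0.6976744 mg/mL = 31.81395 mg
Stage 3: 20 mL/hr × 3.8 hr = 76 mL → 76 mL × 0.6976744 mg/mL = 53.02326 mg
Total = 10.04651 + 31.81395 + 53.02326 = 94.88372 mg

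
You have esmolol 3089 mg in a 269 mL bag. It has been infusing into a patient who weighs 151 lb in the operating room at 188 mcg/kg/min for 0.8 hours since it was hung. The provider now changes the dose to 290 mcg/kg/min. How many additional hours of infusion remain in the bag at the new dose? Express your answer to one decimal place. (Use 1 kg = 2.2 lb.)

Initial rate:
Weight = 151 lb ÷ 2.2 lb/kg = 68.63636 kg
Dose = 188 mcg/kg/min × 68.63636 kg = 12903.64 mcg/min
12903.64 mcg/min × 60 min/hr = 774218.2 mcg/hr
Concentration = 3089 mg ÷ 269 mL = 11.48327 mg/mL = 11483.27 mcg/mL
Rate = 774218.2 mcg/hr ÷ 11483.27 mcg/mL = 67.4214 mL/hr
Volume infused so far = 67.4214 mL/hr × 0.8 hr = 53.93712 mL
Volume remaining = 269 − 53.93712 = 215.0629 mL
New rate:
Dose = 290 mcg/kg/min × 68.63636 kg = 19904.55 mcg/min
19904.55 mcg/min × 60 min/hr = 1194273 mcg/hr
Rate = 1194273 mcg/hr ÷ 11483.27 mcg/mL = 104.0011 mL/hr
Time remaining = 215.0629 mL ÷ 104.0011 mL/hr = 2.067891 hr

2.1 hours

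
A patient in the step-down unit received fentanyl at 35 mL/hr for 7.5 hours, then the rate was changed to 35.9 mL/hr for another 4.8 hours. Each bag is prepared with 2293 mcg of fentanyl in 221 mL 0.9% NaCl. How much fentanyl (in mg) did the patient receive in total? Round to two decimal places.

Concentration = 2293 mcg ÷ 221 mL = 10.37557 mcg/mL
Stage 1: 35 mL/hr × 7.5 hr = 262.5 mL → 262.5 mL × 10.37557 mcg/mL = 2723.586 mcg
Stage 2: 35.9 mL/hr × 4.8 hr = 172.32 mL → 172.32 mL × 10.37557 mcg/mL = 1787.917 mcg
Total = 2723.586 + 1787.917 = 4511.503 mcg = 4.511503 mg

4.51 mg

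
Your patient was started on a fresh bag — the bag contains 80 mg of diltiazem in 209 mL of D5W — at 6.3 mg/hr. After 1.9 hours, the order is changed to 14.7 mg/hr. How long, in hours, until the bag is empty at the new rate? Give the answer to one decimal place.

Initial rate:
Concentration = 80 mg ÷ 209 mL = 0.3827751 mg/mL
Rate = 6.3 mg/hr ÷ 0.3827751 mg/mL = 16.45875 mL/hr
Volume infused so far = 16.45875 mL/hr × 1.9 hr = 31.27162 mL
Volume remaining = 209 − 31.27162 = 177.7284 mL
New rate:
Rate = 14.7 mg/hr ÷ 0.3827751 mg/mL = 38.40375 mL/hr
Time remaining = 177.7284 mL ÷ 38.40375 mL/hr = 4.627891 hr

4.6 hours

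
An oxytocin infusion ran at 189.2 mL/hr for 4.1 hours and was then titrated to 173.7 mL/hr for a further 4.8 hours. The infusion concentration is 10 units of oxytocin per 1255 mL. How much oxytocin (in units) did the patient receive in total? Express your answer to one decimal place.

12.8 units

Concentration = 10 units ÷ 1255 mL = 0.007968127 units/mL
Stage 1: 189.2 mL/hr × 4.1 hr = 775.72 mL → 775.72 mL × 0.007968127 units/mL = 6.181036 units
Stage 2: 173.7 mL/hr × 4.8 hr = 833.76 mL → 833.76 mL × 0.007968127 units/mL = 6.643506 units
Total = 6.181036 + 6.643506 = 12.82454 units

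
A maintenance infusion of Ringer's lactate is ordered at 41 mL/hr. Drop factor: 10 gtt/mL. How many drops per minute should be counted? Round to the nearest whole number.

7 gtt/min

41 mL/hr ÷ 60 min/hr = 0.6833333 mL/min
0.6833333 mL/min × 10 gtt/mL = 6.833333 gtt/min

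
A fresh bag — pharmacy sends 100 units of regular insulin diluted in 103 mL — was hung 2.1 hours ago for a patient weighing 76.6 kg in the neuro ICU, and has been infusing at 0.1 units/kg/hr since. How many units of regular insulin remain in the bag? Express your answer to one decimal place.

83.9 units

Dose = 0.1 units/kg/hr × 76.6 kg = 7.66 units/hr
Concentration = 100 units ÷ 103 mL = 0.9708738 units/mL
Rate = 7.66 units/hr ÷ 0.9708738 units/mL = 7.8898 mL/hr
Volume infused = 7.8898 mL/hr × 2.1 hr = 16.56858 mL
Volume remaining = 103 − 16.56858 = 86.43142 mL
Drug remaining = 86.43142 mL × 0.9708738 units/mL = 83.914 units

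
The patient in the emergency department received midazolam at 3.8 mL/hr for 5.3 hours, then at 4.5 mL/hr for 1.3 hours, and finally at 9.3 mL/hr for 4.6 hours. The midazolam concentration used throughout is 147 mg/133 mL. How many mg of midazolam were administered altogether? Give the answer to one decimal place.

76.0 mg

Concentration = 147 mg ÷ 133 mL = 1.105263 mg/mL
Stage 1: 3.8 mL/hr × 5.3 hr = 20.14 mL → 20.14 mL × 1.105263 mg/mL = 22.26 mg
Stage 2: 4.5 mL/hr × 1.3 hr = 5.85 mL → 5.85 mL × 1.105263 mg/mL = 6.465789 mg
Stage 3: 9.3 mL/hr × 4.6 hr = 42.78 mL → 42.78 mL × 1.105263 mg/mL = 47.28316 mg
Total = 22.26 + 6.465789 + 47.28316 = 76.00895 mg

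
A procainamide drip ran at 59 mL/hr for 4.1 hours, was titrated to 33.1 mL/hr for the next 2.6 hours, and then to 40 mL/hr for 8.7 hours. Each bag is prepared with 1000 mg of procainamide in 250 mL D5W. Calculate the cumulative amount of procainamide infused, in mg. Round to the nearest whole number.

Concentration = 1000 mg ÷ 250 mL = 4 mg/mL
Stage 1: 59 mL/hr × 4.1 hr = 241.9 mL → 241.9 mL × 4 mg/mL = 967.6 mg
Stage 2: 33.1 mL/hr × 2.6 hr = 86.06 mL → 86.06 mL × 4 mg/mL = 344.24 mg
Stage 3: 40 mL/hr × 8.7 hr = 348 mL → 348 mL × 4 mg/mL = 1392 mg
Total = 967.6 + 344.24 + 1392 = 2703.84 mg

2704 mg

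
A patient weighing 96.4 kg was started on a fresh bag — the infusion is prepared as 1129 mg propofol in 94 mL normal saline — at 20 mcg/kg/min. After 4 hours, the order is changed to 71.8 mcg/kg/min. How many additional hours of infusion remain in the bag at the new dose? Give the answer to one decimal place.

1.6 hours

Initial rate:
Dose = 20 mcg/kg/min × 96.4 kg = 1928 mcg/min
1928 mcg/min × 60 min/hr = 115680 mcg/hr
Concentration = 1129 mg ÷ 94 mL = 12.01064 mg/mL = 12010.64 mcg/mL
Rate = 115680 mcg/hr ÷ 12010.64 mcg/mL = 9.631461 mL/hr
Volume infused so far = 9.631461 mL/hr × 4 hr = 38.52585 mL
Volume remaining = 94 − 38.52585 = 55.47415 mL
New rate:
Dose = 71.8 mcg/kg/min × 96.4 kg = 6921.52 mcg/min
6921.52 mcg/min × 60 min/hr = 415291.2 mcg/hr
Rate = 415291.2 mcg/hr ÷ 12010.64 mcg/mL = 34.57695 mL/hr
Time remaining = 55.47415 mL ÷ 34.57695 mL/hr = 1.604368 hr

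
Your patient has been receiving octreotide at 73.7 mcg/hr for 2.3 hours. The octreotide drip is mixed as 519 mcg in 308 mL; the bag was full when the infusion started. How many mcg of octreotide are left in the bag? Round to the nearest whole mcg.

349 mcg

Concentration = 519 mcg ÷ 308 mL = 1.685065 mcg/mL
Rate = 73.7 mcg/hr ÷ 1.685065 mcg/mL = 43.73719 mL/hr
Volume infused = 43.73719 mL/hr × 2.3 hr = 100.5955 mL
Volume remaining = 308 − 100.5955 = 207.4045 mL
Drug remaining = 207.4045 mL × 1.685065 mcg/mL = 349.49 mcg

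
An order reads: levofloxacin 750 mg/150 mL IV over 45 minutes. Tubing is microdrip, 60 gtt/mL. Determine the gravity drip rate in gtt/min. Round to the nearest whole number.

150 mL ÷ (45 min) = 3.333333 mL/min
3.333333 mL/min × 60 gtt/mL = 200 gtt/min

200 gtt/min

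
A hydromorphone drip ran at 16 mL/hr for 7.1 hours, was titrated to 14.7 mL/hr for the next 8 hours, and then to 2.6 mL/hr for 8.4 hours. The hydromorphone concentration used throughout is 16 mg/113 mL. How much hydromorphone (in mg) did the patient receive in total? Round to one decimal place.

35.8 mg

Concentration = 16 mg ÷ 113 mL = 0.1415929 mg/mL
Stage 1: 16 mL/hr × 7.1 hr = 113.6 mL → 113.6 mL × 0.1415929 mg/mL = 16.08496 mg
Stage 2: 14.7 mL/hr × 8 hr = 117.6 mL → 117.6 mL × 0.1415929 mg/mL = 16.65133 mg
Stage 3: 2.6 mL/hr × 8.4 hr = 21.84 mL → 21.84 mL × 0.1415929 mg/mL = 3.092389 mg
Total = 16.08496 + 16.65133 + 3.092389 = 35.82867 mg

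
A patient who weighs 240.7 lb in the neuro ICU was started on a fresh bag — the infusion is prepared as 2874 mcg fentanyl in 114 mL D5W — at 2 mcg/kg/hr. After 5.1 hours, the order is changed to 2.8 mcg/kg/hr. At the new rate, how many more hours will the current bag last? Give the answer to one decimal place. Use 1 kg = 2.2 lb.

5.7 hours

Initial rate:
Weight = 240.7 lb ÷ 2.2 lb/kg = 109.4091 kg
Dose = 2 mcg/kg/hr × 109.4091 kg = 218.8182 mcg/hr
Concentration = 2874 mcg ÷ 114 mL = 25.21053 mcg/mL
Rate = 218.8182 mcg/hr ÷ 25.21053 mcg/mL = 8.679636 mL/hr
Volume infused so far = 8.679636 mL/hr × 5.1 hr = 44.26614 mL
Volume remaining = 114 − 44.26614 = 69.73386 mL
New rate:
Dose = 2.8 mcg/kg/hr × 109.4091 kg = 306.3455 mcg/hr
Rate = 306.3455 mcg/hr ÷ 25.21053 mcg/mL = 12.15149 mL/hr
Time remaining = 69.73386 mL ÷ 12.15149 mL/hr = 5.738709 hr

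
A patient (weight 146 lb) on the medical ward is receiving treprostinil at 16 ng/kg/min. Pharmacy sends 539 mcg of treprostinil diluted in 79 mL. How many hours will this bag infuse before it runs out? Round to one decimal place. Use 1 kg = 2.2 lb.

Weight = 146 lb ÷ 2.2 lb/kg = 66.36364 kg
Dose = 16 ng/kg/min × 66.36364 kg = 1061.818 ng/min
1061.818 ng/min × 60 min/hr = 63709.09 ng/hr
Concentration = 539 mcg ÷ 79 mL = 6.822785 mcg/mL = 6822.785 ng/mL
Rate = 63709.09 ng/hr ÷ 6822.785 ng/mL = 9.337696 mL/hr
Duration = 79 mL ÷ 9.337696 mL/hr = 8.460331 hr

8.5 hours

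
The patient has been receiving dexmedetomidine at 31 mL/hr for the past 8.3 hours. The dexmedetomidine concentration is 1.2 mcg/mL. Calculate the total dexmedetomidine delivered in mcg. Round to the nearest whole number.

Drug rate = 31 mL/hr × 1.2 mcg/mL = 37.2 mcg/hr
Total = 37.2 mcg/hr × 8.3 hr = 308.76 mcg

309 mcg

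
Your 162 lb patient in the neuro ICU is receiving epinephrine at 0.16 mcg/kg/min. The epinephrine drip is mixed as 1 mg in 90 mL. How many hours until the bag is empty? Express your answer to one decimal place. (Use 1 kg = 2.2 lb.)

Weight = 162 lb ÷ 2.2 lb/kg = 73.63636 kg
Dose = 0.16 mcg/kg/min × 73.63636 kg = 11.78182 mcg/min
11.78182 mcg/min × 60 min/hr = 706.9091 mcg/hr
Concentration = 1 mg ÷ 90 mL = 0.01111111 mg/mL = 11.11111 mcg/mL
Rate = 706.9091 mcg/hr ÷ 11.11111 mcg/mL = 63.62182 mL/hr
Duration = 90 mL ÷ 63.62182 mL/hr = 1.414609 hr

1.4 hours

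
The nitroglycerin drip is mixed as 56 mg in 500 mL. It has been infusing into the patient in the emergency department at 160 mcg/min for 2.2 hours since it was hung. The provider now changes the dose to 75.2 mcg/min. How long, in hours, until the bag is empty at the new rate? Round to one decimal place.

7.7 hours

Initial rate:
160 mcg/min × 60 min/hr = 9600 mcg/hr
Concentration = 56 mg ÷ 500 mL = 0.112 mg/mL = 112 mcg/mL
Rate = 9600 mcg/hr ÷ 112 mcg/mL = 85.71429 mL/hr
Volume infused so far = 85.71429 mL/hr × 2.2 hr = 188.5714 mL
Volume remaining = 500 − 188.5714 = 311.4286 mL
New rate:
75.2 mcg/min × 60 min/hr = 4512 mcg/hr
Rate = 4512 mcg/hr ÷ 112 mcg/mL = 40.28571 mL/hr
Time remaining = 311.4286 mL ÷ 40.28571 mL/hr = 7.730496 hr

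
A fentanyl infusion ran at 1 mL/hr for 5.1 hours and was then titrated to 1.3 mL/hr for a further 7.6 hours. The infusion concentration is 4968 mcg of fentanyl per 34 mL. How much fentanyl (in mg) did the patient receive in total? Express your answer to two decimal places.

2.19 mg

Concentration = 4968 mcg ÷ 34 mL = 146.1176 mcg/mL
Stage 1: 1 mL/hr × 5.1 hr = 5.1 mL → 5.1 mL × 146.1176 mcg/mL = 745.2 mcg
Stage 2: 1.3 mL/hr × 7.6 hr = 9.88 mL → 9.88 mL × 146.1176 mcg/mL = 1443.642 mcg
Total = 745.2 + 1443.642 = 2188.842 mcg = 2.188842 mg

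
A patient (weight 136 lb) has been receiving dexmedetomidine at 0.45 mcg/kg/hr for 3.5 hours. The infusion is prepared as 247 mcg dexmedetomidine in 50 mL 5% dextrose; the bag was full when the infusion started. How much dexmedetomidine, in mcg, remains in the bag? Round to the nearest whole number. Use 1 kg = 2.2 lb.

150 mcg

Weight = 136 lb ÷ 2.2 lb/kg = 61.81818 kg
Dose = 0.45 mcg/kg/hr × 61.81818 kg = 27.81818 mcg/hr
Concentration = 247 mcg ÷ 50 mL = 4.94 mcg/mL
Rate = 27.81818 mcg/hr ÷ 4.94 mcg/mL = 5.631211 mL/hr
Volume infused = 5.631211 mL/hr × 3.5 hr = 19.70924 mL
Volume remaining = 50 − 19.70924 = 30.29076 mL
Drug remaining = 30.29076 mL × 4.94 mcg/mL = 149.6364 mcg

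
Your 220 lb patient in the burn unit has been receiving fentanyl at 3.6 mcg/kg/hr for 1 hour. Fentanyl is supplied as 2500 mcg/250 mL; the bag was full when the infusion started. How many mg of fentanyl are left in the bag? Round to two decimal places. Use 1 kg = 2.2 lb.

2.14 mg

Weight = 220 lb ÷ 2.2 lb/kg = 100 kg
Dose = 3.6 mcg/kg/hr × 100 kg = 360 mcg/hr
Concentration = 2500 mcg ÷ 250 mL = 10 mcg/mL
Rate = 360 mcg/hr ÷ 10 mcg/mL = 36 mL/hr
Volume infused = 36 mL/hr × 1 hr = 36 mL
Volume remaining = 250 − 36 = 214 mL
Drug remaining = 214 mL × 10 mcg/mL = 2140 mcg = 2.14 mg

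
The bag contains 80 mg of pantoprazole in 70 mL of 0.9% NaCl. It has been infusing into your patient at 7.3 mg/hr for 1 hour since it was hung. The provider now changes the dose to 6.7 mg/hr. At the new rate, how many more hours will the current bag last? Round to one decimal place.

Initial rate:
Concentration = 80 mg ÷ 70 mL = 1.142857 mg/mL
Rate = 7.3 mg/hr ÷ 1.142857 mg/mL = 6.3875 mL/hr
Volume infused so far = 6.3875 mL/hr × 1 hr = 6.3875 mL
Volume remaining = 70 − 6.3875 = 63.6125 mL
New rate:
Rate = 6.7 mg/hr ÷ 1.142857 mg/mL = 5.8625 mL/hr
Time remaining = 63.6125 mL ÷ 5.8625 mL/hr = 10.85075 hr

10.9 hours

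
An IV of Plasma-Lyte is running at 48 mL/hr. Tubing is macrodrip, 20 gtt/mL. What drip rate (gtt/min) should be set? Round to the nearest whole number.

48 mL/hr ÷ 60 min/hr = 0.8 mL/min
0.8 mL/min × 20 gtt/mL = 16 gtt/min

16 gtt/min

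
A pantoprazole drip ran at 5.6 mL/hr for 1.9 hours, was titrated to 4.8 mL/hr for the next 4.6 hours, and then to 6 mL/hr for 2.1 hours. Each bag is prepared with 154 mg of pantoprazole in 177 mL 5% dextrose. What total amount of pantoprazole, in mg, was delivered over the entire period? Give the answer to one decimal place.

Concentration = 154 mg ÷ 177 mL = 0.8700565 mg/mL
Stage 1: 5.6 mL/hr × 1.9 hr = 10.64 mL → 10.64 mL × 0.8700565 mg/mL = 9.257401 mg
Stage 2: 4.8 mL/hr × 4.6 hr = 22.08 mL → 22.08 mL × 0.8700565 mg/mL = 19.21085 mg
Stage 3: 6 mL/hr × 2.1 hr = 12.6 mL → 12.6 mL × 0.8700565 mg/mL = 10.96271 mg
Total = 9.257401 + 19.21085 + 10.96271 = 39.43096 mg

39.4 mg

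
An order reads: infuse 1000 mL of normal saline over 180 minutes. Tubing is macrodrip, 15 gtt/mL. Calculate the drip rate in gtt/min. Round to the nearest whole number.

1000 mL ÷ (180 min) = 5.555556 mL/min
5.555556 mL/min × 15 gtt/mL = 83.33333 gtt/min

83 gtt/min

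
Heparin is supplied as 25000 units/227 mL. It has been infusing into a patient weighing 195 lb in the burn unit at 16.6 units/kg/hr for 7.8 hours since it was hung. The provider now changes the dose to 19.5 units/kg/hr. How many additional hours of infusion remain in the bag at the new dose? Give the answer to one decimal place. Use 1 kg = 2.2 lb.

Initial rate:
Weight = 195 lb ÷ 2.2 lb/kg = 88.63636 kg
Dose = 16.6 units/kg/hr × 88.63636 kg = 1471.364 units/hr
Concentration = 25000 units ÷ 227 mL = 110.1322 units/mL
Rate = 1471.364 units/hr ÷ 110.1322 units/mL = 13.35998 mL/hr
Volume infused so far = 13.35998 mL/hr × 7.8 hr = 104.2079 mL
Volume remaining = 227 − 104.2079 = 122.7921 mL
New rate:
Dose = 19.5 units/kg/hr × 88.63636 kg = 1728.409 units/hr
Rate = 1728.409 units/hr ÷ 110.1322 units/mL = 15.69395 mL/hr
Time remaining = 122.7921 mL ÷ 15.69395 mL/hr = 7.824168 hr

7.8 hours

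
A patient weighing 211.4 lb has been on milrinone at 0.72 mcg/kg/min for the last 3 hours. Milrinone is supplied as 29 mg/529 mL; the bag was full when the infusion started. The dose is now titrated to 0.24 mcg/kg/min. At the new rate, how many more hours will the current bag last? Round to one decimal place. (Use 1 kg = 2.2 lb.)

12.0 hours

Initial rate:
Weight = 211.4 lb ÷ 2.2 lb/kg = 96.09091 kg
Dose = 0.72 mcg/kg/min × 96.09091 kg = 69.18545 mcg/min
69.18545 mcg/min × 60 min/hr = 4151.127 mcg/hr
Concentration = 29 mg ÷ 529 mL = 0.05482042 mg/mL = 54.82042 mcg/mL
Rate = 4151.127 mcg/hr ÷ 54.82042 mcg/mL = 75.72229 mL/hr
Volume infused so far = 75.72229 mL/hr × 3 hr = 227.1669 mL
Volume remaining = 529 − 227.1669 = 301.8331 mL
New rate:
Dose = 0.24 mcg/kg/min × 96.09091 kg = 23.06182 mcg/min
23.06182 mcg/min × 60 min/hr = 1383.709 mcg/hr
Rate = 1383.709 mcg/hr ÷ 54.82042 mcg/mL = 25.24076 mL/hr
Time remaining = 301.8331 mL ÷ 25.24076 mL/hr = 11.95816 hr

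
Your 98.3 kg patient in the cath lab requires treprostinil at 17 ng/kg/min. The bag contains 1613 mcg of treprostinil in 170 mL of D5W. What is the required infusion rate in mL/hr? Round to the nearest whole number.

11 mL/hr

Dose = 17 ng/kg/min × 98.3 kg = 1671.1 ng/min
1671.1 ng/min × 60 min/hr = 100266 ng/hr
Concentration = 1613 mcg ÷ 170 mL = 9.488235 mcg/mL = 9488.235 ng/mL
Rate = 100266 ng/hr ÷ 9488.235 ng/mL = 10.5674 mL/hr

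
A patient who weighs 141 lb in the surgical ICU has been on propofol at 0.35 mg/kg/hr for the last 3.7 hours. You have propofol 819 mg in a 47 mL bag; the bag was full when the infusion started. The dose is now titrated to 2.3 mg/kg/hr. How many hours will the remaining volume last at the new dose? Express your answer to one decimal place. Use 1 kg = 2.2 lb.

5.0 hours

Initial rate:
Weight = 141 lb ÷ 2.2 lb/kg = 64.09091 kg
Dose = 0.35 mg/kg/hr × 64.09091 kg = 22.43182 mg/hr
Concentration = 819 mg ÷ 47 mL = 17.42553 mg/mL
Rate = 22.43182 mg/hr ÷ 17.42553 mg/mL = 1.287296 mL/hr
Volume infused so far = 1.287296 mL/hr × 3.7 hr = 4.762995 mL
Volume remaining = 47 − 4.762995 = 42.237 mL
New rate:
Dose = 2.3 mg/kg/hr × 64.09091 kg = 147.4091 mg/hr
Rate = 147.4091 mg/hr ÷ 17.42553 mg/mL = 8.459374 mL/hr
Time remaining = 42.237 mL ÷ 8.459374 mL/hr = 4.992923 hr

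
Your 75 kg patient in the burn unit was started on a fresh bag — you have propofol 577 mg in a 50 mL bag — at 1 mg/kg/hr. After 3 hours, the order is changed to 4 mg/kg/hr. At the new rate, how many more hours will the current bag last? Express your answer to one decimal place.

1.2 hours

Initial rate:
Dose = 1 mg/kg/hr × 75 kg = 75 mg/hr
Concentration = 577 mg ÷ 50 mL = 11.54 mg/mL
Rate = 75 mg/hr ÷ 11.54 mg/mL = 6.499133 mL/hr
Volume infused so far = 6.499133 mL/hr × 3 hr = 19.4974 mL
Volume remaining = 50 − 19.4974 = 30.5026 mL
New rate:
Dose = 4 mg/kg/hr × 75 kg = 300 mg/hr
Rate = 300 mg/hr ÷ 11.54 mg/mL = 25.99653 mL/hr
Time remaining = 30.5026 mL ÷ 25.99653 mL/hr = 1.173333 hr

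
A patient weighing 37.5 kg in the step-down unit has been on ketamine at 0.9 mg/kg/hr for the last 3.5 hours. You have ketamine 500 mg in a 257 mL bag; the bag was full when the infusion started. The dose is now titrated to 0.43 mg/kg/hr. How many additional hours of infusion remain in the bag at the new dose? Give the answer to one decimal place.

23.7 hours

Initial rate:
Dose = 0.9 mg/kg/hr × 37.5 kg = 33.75 mg/hr
Concentration = 500 mg ÷ 257 mL = 1.945525 mg/mL
Rate = 33.75 mg/hr ÷ 1.945525 mg/mL = 17.3475 mL/hr
Volume infused so far = 17.3475 mL/hr × 3.5 hr = 60.71625 mL
Volume remaining = 257 − 60.71625 = 196.2837 mL
New rate:
Dose = 0.43 mg/kg/hr × 37.5 kg = 16.125 mg/hr
Rate = 16.125 mg/hr ÷ 1.945525 mg/mL = 8.28825 mL/hr
Time remaining = 196.2837 mL ÷ 8.28825 mL/hr = 23.68217 hr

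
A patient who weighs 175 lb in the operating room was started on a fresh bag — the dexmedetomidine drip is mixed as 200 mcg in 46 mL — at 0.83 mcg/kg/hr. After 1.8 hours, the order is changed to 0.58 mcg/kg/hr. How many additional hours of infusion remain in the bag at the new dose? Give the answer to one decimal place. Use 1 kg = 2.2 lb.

1.8 hours

Initial rate:
Weight = 175 lb ÷ 2.2 lb/kg = 79.54545 kg
Dose = 0.83 mcg/kg/hr × 79.54545 kg = 66.02273 mcg/hr
Concentration = 200 mcg ÷ 46 mL = 4.347826 mcg/mL
Rate = 66.02273 mcg/hr ÷ 4.347826 mcg/mL = 15.18523 mL/hr
Volume infused so far = 15.18523 mL/hr × 1.8 hr = 27.33341 mL
Volume remaining = 46 − 27.33341 = 18.66659 mL
New rate:
Dose = 0.58 mcg/kg/hr × 79.54545 kg = 46.13636 mcg/hr
Rate = 46.13636 mcg/hr ÷ 4.347826 mcg/mL = 10.61136 mL/hr
Time remaining = 18.66659 mL ÷ 10.61136 mL/hr = 1.759113 hr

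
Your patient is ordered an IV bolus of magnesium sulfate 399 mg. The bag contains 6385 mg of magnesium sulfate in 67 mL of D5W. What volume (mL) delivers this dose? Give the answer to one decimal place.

4.2 mL

Concentration = 6385 mg ÷ 67 mL = 95.29851 mg/mL
Volume = 399 mg ÷ 95.29851 mg/mL = 4.186844 mL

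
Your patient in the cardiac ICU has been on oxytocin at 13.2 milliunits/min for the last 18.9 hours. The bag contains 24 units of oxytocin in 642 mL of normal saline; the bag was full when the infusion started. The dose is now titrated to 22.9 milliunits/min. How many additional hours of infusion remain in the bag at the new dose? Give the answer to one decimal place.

6.6 hours

Initial rate:
13.2 milliunits/min × 60 min/hr = 792 milliunits/hr
Concentration = 24 units ÷ 642 mL = 0.03738318 units/mL = 37.38318 milliunits/mL
Rate = 792 milliunits/hr ÷ 37.38318 milliunits/mL = 21.186 mL/hr
Volume infused so far = 21.186 mL/hr × 18.9 hr = 400.4154 mL
Volume remaining = 642 − 400.4154 = 241.5846 mL
New rate:
22.9 milliunits/min × 60 min/hr = 1374 milliunits/hr
Rate = 1374 milliunits/hr ÷ 37.38318 milliunits/mL = 36.7545 mL/hr
Time remaining = 241.5846 mL ÷ 36.7545 mL/hr = 6.572926 hr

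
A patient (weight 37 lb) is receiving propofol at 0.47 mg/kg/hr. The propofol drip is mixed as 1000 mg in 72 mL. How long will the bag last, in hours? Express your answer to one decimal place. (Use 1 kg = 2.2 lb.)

Weight = 37 lb ÷ 2.2 lb/kg = 16.81818 kg
Dose = 0.47 mg/kg/hr × 16.81818 kg = 7.904545 mg/hr
Concentration = 1000 mg ÷ 72 mL = 13.88889 mg/mL
Rate = 7.904545 mg/hr ÷ 13.88889 mg/mL = 0.5691273 mL/hr
Duration = 72 mL ÷ 0.5691273 mL/hr = 126.5095 hr

126.5 hours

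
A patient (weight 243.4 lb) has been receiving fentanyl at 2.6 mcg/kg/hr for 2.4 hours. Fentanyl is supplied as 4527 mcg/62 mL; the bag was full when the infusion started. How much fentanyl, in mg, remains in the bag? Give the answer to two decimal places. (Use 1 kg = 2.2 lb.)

3.84 mg

Weight = 243.4 lb ÷ 2.2 lb/kg = 110.6364 kg
Dose = 2.6 mcg/kg/hr × 110.6364 kg = 287.6545 mcg/hr
Concentration = 4527 mcg ÷ 62 mL = 73.01613 mcg/mL
Rate = 287.6545 mcg/hr ÷ 73.01613 mcg/mL = 3.939603 mL/hr
Volume infused = 3.939603 mL/hr × 2.4 hr = 9.455047 mL
Volume remaining = 62 − 9.455047 = 52.54495 mL
Drug remaining = 52.54495 mL × 73.01613 mcg/mL = 3836.629 mcg = 3.836629 mg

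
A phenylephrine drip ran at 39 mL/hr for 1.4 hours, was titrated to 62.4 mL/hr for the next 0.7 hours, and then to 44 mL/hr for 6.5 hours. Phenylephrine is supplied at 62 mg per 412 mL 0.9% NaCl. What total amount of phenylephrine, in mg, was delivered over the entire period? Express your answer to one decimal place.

57.8 mg

Concentration = 62 mg ÷ 412 mL = 0.1504854 mg/mL
Stage 1: 39 mL/hr × 1.4 hr = 54.6 mL → 54.6 mL × 0.1504854 mg/mL = 8.216505 mg
Stage 2: 62.4 mL/hr × 0.7 hr = 43.68 mL → 43.68 mL × 0.1504854 mg/mL = 6.573204 mg
Stage 3: 44 mL/hr × 6.5 hr = 286 mL → 286 mL × 0.1504854 mg/mL = 43.03883 mg
Total = 8.216505 + 6.573204 + 43.03883 = 57.82854 mg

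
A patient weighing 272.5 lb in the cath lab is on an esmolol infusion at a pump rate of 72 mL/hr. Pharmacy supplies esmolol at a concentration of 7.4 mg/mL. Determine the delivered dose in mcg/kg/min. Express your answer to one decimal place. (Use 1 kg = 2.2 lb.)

Weight = 272.5 lb ÷ 2.2 lb/kg = 123.8636 kg
Concentration = 7.4 mg/mL = 7400 mcg/mL
Drug rate = 72 mL/hr × 7400 mcg/mL = 532800 mcg/hr
532800 mcg/hr ÷ 60 min/hr = 8880 mcg/min
8880 mcg/min ÷ 123.8636 kg = 71.69174 mcg/kg/min

71.7 mcg/kg/min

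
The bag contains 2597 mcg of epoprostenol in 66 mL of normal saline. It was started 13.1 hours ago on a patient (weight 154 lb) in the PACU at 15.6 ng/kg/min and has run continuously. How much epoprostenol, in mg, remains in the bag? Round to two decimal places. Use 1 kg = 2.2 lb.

Weight = 154 lb ÷ 2.2 lb/kg = 70 kg
Dose = 15.6 ng/kg/min × 70 kg = 1092 ng/min
1092 ng/min × 60 min/hr = 65520 ng/hr
Concentration = 2597 mcg ÷ 66 mL = 39.34848 mcg/mL = 39348.48 ng/mL
Rate = 65520 ng/hr ÷ 39348.48 ng/mL = 1.665121 mL/hr
Volume infused = 1.665121 mL/hr × 13.1 hr = 21.81309 mL
Volume remaining = 66 − 21.81309 = 44.18691 mL
Drug remaining = 44.18691 mL × 39348.48 ng/mL = 1738688 ng = 1.738688 mg

1.74 mg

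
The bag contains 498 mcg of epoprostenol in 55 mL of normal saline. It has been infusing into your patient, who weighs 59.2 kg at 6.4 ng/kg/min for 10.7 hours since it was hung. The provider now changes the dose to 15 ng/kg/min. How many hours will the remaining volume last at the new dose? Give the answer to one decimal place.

Initial rate:
Dose = 6.4 ng/kg/min × 59.2 kg = 378.88 ng/min
378.88 ng/min × 60 min/hr = 22732.8 ng/hr
Concentration = 498 mcg ÷ 55 mL = 9.054545 mcg/mL = 9054.545 ng/mL
Rate = 22732.8 ng/hr ÷ 9054.545 ng/mL = 2.510651 mL/hr
Volume infused so far = 2.510651 mL/hr × 10.7 hr = 26.86396 mL
Volume remaining = 55 − 26.86396 = 28.13604 mL
New rate:
Dose = 15 ng/kg/min × 59.2 kg = 888 ng/min
888 ng/min × 60 min/hr = 53280 ng/hr
Rate = 53280 ng/hr ÷ 9054.545 ng/mL = 5.884337 mL/hr
Time remaining = 28.13604 mL ÷ 5.884337 mL/hr = 4.781514 hr

4.8 hours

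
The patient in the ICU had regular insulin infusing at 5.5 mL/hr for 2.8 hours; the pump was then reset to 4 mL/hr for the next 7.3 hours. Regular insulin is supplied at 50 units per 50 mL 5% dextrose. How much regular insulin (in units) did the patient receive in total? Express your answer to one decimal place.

44.6 units

Concentration = 50 units ÷ 50 mL = 1 units/mL
Stage 1: 5.5 mL/hr × 2.8 hr = 15.4 mL → 15.4 mL × 1 units/mL = 15.4 units
Stage 2: 4 mL/hr × 7.3 hr = 29.2 mL → 29.2 mL × 1 units/mL = 29.2 units
Total = 15.4 + 29.2 = 44.6 units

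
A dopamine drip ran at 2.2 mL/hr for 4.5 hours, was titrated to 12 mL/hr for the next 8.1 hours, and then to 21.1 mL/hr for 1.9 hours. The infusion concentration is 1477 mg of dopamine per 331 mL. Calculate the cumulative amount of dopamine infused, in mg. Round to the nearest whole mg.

657 mg

Concentration = 1477 mg ÷ 331 mL = 4.462236 mg/mL
Stage 1: 2.2 mL/hr × 4.5 hr = 9.9 mL → 9.9 mL × 4.462236 mg/mL = 44.17613 mg
Stage 2: 12 mL/hr × 8.1 hr = 97.2 mL → 97.2 mL × 4.462236 mg/mL = 433.7293 mg
Stage 3: 21.1 mL/hr × 1.9 hr = 40.09 mL → 40.09 mL × 4.462236 mg/mL = 178.891 mg
Total = 44.17613 + 433.7293 + 178.891 = 656.7965 mg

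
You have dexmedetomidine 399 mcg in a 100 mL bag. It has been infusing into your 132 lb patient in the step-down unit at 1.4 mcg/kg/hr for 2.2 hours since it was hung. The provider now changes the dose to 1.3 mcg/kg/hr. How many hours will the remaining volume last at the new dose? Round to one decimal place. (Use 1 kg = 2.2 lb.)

Initial rate:
Weight = 132 lb ÷ 2.2 lb/kg = 60 kg
Dose = 1.4 mcg/kg/hr × 60 kg = 84 mcg/hr
Concentration = 399 mcg ÷ 100 mL = 3.99 mcg/mL
Rate = 84 mcg/hr ÷ 3.99 mcg/mL = 21.05263 mL/hr
Volume infused so far = 21.05263 mL/hr × 2.2 hr = 46.31579 mL
Volume remaining = 100 − 46.31579 = 53.68421 mL
New rate:
Dose = 1.3 mcg/kg/hr × 60 kg = 78 mcg/hr
Rate = 78 mcg/hr ÷ 3.99 mcg/mL = 19.54887 mL/hr
Time remaining = 53.68421 mL ÷ 19.54887 mL/hr = 2.746154 hr

2.7 hours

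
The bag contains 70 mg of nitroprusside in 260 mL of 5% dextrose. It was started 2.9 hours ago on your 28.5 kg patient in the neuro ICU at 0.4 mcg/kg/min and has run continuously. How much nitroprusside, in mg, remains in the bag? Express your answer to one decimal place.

68.0 mg

Dose = 0.4 mcg/kg/min × 28.5 kg = 11.4 mcg/min
11.4 mcg/min × 60 min/hr = 684 mcg/hr
Concentration = 70 mg ÷ 260 mL = 0.2692308 mg/mL = 269.2308 mcg/mL
Rate = 684 mcg/hr ÷ 269.2308 mcg/mL = 2.540571 mL/hr
Volume infused = 2.540571 mL/hr × 2.9 hr = 7.367657 mL
Volume remaining = 260 − 7.367657 = 252.6323 mL
Drug remaining = 252.6323 mL × 269.2308 mcg/mL = 68016.4 mcg = 68.0164 mg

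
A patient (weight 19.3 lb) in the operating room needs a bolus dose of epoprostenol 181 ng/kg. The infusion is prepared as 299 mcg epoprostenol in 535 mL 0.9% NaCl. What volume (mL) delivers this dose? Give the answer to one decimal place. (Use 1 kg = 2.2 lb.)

2.8 mL

Weight = 19.3 lb ÷ 2.2 lb/kg = 8.772727 kg
Dose = 181 ng/kg × 8.772727 kg = 1587.864 ng
Concentration = 299 mcg ÷ 535 mL = 0.5588785 mcg/mL = 558.8785 ng/mL
Volume = 1587.864 ng ÷ 558.8785 ng/mL = 2.841161 mL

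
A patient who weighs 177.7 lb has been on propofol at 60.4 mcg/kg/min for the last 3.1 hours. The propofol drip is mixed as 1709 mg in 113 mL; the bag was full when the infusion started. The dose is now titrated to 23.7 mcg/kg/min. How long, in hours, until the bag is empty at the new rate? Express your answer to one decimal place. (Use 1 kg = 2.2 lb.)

Initial rate:
Weight = 177.7 lb ÷ 2.2 lb/kg = 80.77273 kg
Dose = 60.4 mcg/kg/min × 80.77273 kg = 4878.673 mcg/min
4878.673 mcg/min × 60 min/hr = 292720.4 mcg/hr
Concentration = 1709 mg ÷ 113 mL = 15.12389 mg/mL = 15123.89 mcg/mL
Rate = 292720.4 mcg/hr ÷ 15123.89 mcg/mL = 19.35483 mL/hr
Volume infused so far = 19.35483 mL/hr × 3.1 hr = 59.99997 mL
Volume remaining = 113 − 59.99997 = 53.00003 mL
New rate:
Dose = 23.7 mcg/kg/min × 80.77273 kg = 1914.314 mcg/min
1914.314 mcg/min × 60 min/hr = 114858.8 mcg/hr
Rate = 114858.8 mcg/hr ÷ 15123.89 mcg/mL = 7.594527 mL/hr
Time remaining = 53.00003 mL ÷ 7.594527 mL/hr = 6.978714 hr

7.0 hours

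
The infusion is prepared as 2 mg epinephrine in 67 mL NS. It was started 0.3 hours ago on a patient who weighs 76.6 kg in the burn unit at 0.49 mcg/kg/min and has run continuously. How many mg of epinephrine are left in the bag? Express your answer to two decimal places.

Dose = 0.49 mcg/kg/min × 76.6 kg = 37.534 mcg/min
37.534 mcg/min × 60 min/hr = 2252.04 mcg/hr
Concentration = 2 mg ÷ 67 mL = 0.02985075 mg/mL = 29.85075 mcg/mL
Rate = 2252.04 mcg/hr ÷ 29.85075 mcg/mL = 75.44334 mL/hr
Volume infused = 75.44334 mL/hr × 0.3 hr = 22.633 mL
Volume remaining = 67 − 22.633 = 44.367 mL
Drug remaining = 44.367 mL × 29.85075 mcg/mL = 1324.388 mcg = 1.324388 mg

1.32 mg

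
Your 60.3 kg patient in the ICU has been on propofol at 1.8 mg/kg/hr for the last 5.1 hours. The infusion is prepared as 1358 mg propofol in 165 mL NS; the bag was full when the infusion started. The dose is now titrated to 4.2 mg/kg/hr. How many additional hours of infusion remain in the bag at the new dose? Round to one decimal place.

Initial rate:
Dose = 1.8 mg/kg/hr × 60.3 kg = 108.54 mg/hr
Concentration = 1358 mg ÷ 165 mL = 8.230303 mg/mL
Rate = 108.54 mg/hr ÷ 8.230303 mg/mL = 13.18785 mL/hr
Volume infused so far = 13.18785 mL/hr × 5.1 hr = 67.25803 mL
Volume remaining = 165 − 67.25803 = 97.74197 mL
New rate:
Dose = 4.2 mg/kg/hr × 60.3 kg = 253.26 mg/hr
Rate = 253.26 mg/hr ÷ 8.230303 mg/mL = 30.77165 mL/hr
Time remaining = 97.74197 mL ÷ 30.77165 mL/hr = 3.176364 hr

3.2 hours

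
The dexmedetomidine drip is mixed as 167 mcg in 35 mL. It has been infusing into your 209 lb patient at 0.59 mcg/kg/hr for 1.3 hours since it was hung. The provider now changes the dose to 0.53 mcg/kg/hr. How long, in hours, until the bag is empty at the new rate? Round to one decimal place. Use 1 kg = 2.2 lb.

Initial rate:
Weight = 209 lb ÷ 2.2 lb/kg = 95 kg
Dose = 0.59 mcg/kg/hr × 95 kg = 56.05 mcg/hr
Concentration = 167 mcg ÷ 35 mL = 4.771429 mcg/mL
Rate = 56.05 mcg/hr ÷ 4.771429 mcg/mL = 11.74701 mL/hr
Volume infused so far = 11.74701 mL/hr × 1.3 hr = 15.27111 mL
Volume remaining = 35 − 15.27111 = 19.72889 mL
New rate:
Dose = 0.53 mcg/kg/hr × 95 kg = 50.35 mcg/hr
Rate = 50.35 mcg/hr ÷ 4.771429 mcg/mL = 10.5524 mL/hr
Time remaining = 19.72889 mL ÷ 10.5524 mL/hr = 1.869613 hr

1.9 hours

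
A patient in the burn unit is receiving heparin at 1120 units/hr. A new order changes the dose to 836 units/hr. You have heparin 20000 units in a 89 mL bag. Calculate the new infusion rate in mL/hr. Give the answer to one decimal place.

3.7 mL/hr

Concentration = 20000 units ÷ 89 mL = 224.7191 units/mL
Rate = 836 units/hr ÷ 224.7191 units/mL = 3.7202 mL/hr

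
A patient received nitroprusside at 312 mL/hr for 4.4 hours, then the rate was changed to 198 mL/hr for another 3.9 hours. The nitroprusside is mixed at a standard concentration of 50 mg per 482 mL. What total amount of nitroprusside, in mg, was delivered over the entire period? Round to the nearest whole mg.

223 mg

Concentration = 50 mg ÷ 482 mL = 0.1037344 mg/mL
Stage 1: 312 mL/hr × 4.4 hr = 1372.8 mL → 1372.8 mL × 0.1037344 mg/mL = 142.4066 mg
Stage 2: 198 mL/hr × 3.9 hr = 772.2 mL → 772.2 mL × 0.1037344 mg/mL = 80.10373 mg
Total = 142.4066 + 80.10373 = 222.5104 mg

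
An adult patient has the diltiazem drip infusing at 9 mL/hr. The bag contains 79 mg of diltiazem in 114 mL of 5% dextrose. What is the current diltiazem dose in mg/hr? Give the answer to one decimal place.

6.2 mg/hr

Concentration = 79 mg ÷ 114 mL = 0.6929825 mg/mL
Drug rate = 9 mL/hr × 0.6929825 mg/mL = 6.236842 mg/hr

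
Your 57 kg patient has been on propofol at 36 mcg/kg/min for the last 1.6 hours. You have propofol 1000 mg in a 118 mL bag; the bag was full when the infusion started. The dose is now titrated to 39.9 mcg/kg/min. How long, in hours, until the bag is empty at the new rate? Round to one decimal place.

Initial rate:
Dose = 36 mcg/kg/min × 57 kg = 2052 mcg/min
2052 mcg/min × 60 min/hr = 123120 mcg/hr
Concentration = 1000 mg ÷ 118 mL = 8.474576 mg/mL = 8474.576 mcg/mL
Rate = 123120 mcg/hr ÷ 8474.576 mcg/mL = 14.52816 mL/hr
Volume infused so far = 14.52816 mL/hr × 1.6 hr = 23.24506 mL
Volume remaining = 118 − 23.24506 = 94.75494 mL
New rate:
Dose = 39.9 mcg/kg/min × 57 kg = 2274.3 mcg/min
2274.3 mcg/min × 60 min/hr = 136458 mcg/hr
Rate = 136458 mcg/hr ÷ 8474.576 mcg/mL = 16.10204 mL/hr
Time remaining = 94.75494 mL ÷ 16.10204 mL/hr = 5.884653 hr

5.9 hours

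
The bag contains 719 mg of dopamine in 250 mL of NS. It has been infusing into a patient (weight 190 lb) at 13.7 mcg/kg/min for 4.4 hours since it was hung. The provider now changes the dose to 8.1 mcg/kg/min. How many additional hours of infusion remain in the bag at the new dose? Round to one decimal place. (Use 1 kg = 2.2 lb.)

Initial rate:
Weight = 190 lb ÷ 2.2 lb/kg = 86.36364 kg
Dose = 13.7 mcg/kg/min × 86.36364 kg = 1183.182 mcg/min
1183.182 mcg/min × 60 min/hr = 70990.91 mcg/hr
Concentration = 719 mg ÷ 250 mL = 2.876 mg/mL = 2876 mcg/mL
Rate = 70990.91 mcg/hr ÷ 2876 mcg/mL = 24.6839 mL/hr
Volume infused so far = 24.6839 mL/hr × 4.4 hr = 108.6092 mL
Volume remaining = 250 − 108.6092 = 141.3908 mL
New rate:
Dose = 8.1 mcg/kg/min × 86.36364 kg = 699.5455 mcg/min
699.5455 mcg/min × 60 min/hr = 41972.73 mcg/hr
Rate = 41972.73 mcg/hr ÷ 2876 mcg/mL = 14.59413 mL/hr
Time remaining = 141.3908 mL ÷ 14.59413 mL/hr = 9.688196 hr

9.7 hours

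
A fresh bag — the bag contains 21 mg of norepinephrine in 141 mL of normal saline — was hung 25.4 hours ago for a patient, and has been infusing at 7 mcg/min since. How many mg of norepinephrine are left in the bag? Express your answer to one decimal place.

10.3 mg

7 mcg/min × 60 min/hr = 420 mcg/hr
Concentration = 21 mg ÷ 141 mL = 0.1489362 mg/mL = 148.9362 mcg/mL
Rate = 420 mcg/hr ÷ 148.9362 mcg/mL = 2.82 mL/hr
Volume infused = 2.82 mL/hr × 25.4 hr = 71.628 mL
Volume remaining = 141 − 71.628 = 69.372 mL
Drug remaining = 69.372 mL × 148.9362 mcg/mL = 10332 mcg = 10.332 mg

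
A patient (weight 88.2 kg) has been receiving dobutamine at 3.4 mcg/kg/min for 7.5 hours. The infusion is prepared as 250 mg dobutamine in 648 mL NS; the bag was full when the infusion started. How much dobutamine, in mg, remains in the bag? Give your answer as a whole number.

Dose = 3.4 mcg/kg/min × 88.2 kg = 299.88 mcg/min
299.88 mcg/min × 60 min/hr = 17992.8 mcg/hr
Concentration = 250 mg ÷ 648 mL = 0.3858025 mg/mL = 385.8025 mcg/mL
Rate = 17992.8 mcg/hr ÷ 385.8025 mcg/mL = 46.63734 mL/hr
Volume infused = 46.63734 mL/hr × 7.5 hr = 349.78 mL
Volume remaining = 648 − 349.78 = 298.22 mL
Drug remaining = 298.22 mL × 385.8025 mcg/mL = 115054 mcg = 115.054 mg

115 mg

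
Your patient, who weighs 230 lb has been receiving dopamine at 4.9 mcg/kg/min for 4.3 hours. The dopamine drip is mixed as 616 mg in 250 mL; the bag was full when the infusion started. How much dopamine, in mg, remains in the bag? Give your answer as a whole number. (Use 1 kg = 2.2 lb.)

Weight = 230 lb ÷ 2.2 lb/kg = 104.5455 kg
Dose = 4.9 mcg/kg/min × 104.5455 kg = 512.2727 mcg/min
512.2727 mcg/min × 60 min/hr = 30736.36 mcg/hr
Concentration = 616 mg ÷ 250 mL = 2.464 mg/mL = 2464 mcg/mL
Rate = 30736.36 mcg/hr ÷ 2464 mcg/mL = 12.47417 mL/hr
Volume infused = 12.47417 mL/hr × 4.3 hr = 53.63895 mL
Volume remaining = 250 − 53.63895 = 196.3611 mL
Drug remaining = 196.3611 mL × 2464 mcg/mL = 483833.6 mcg = 483.8336 mg

484 mg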